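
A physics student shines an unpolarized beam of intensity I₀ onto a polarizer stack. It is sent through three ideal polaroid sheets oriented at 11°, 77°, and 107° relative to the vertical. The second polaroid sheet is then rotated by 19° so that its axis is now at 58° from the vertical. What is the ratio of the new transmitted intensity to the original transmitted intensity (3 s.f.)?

Before rotation:
Unpolarized light through the first polarizer → I₁ = ½ I₀, now polarized at 11°.
I₂ = I₁ cos²(77° − 11°) = 0.5 I₀ · cos²(66°) = 0.08272 I₀.
I₃ = I₂ cos²(107° − 77°) = 0.08272 I₀ · cos²(30°) = 0.06204 I₀.
After rotation:
Unpolarized light through the first polarizer → I₁ = ½ I₀, now polarized at 11°.
I₂ = I₁ cos²(58° − 11°) = 0.5 I₀ · cos²(47°) = 0.2326 I₀.
I₃ = I₂ cos²(107° − 58°) = 0.2326 I₀ · cos²(49°) = 0.1001 I₀.
Ratio = 0.1001 / 0.06204 = 1.613.

I_new/I_old ≈ 1.61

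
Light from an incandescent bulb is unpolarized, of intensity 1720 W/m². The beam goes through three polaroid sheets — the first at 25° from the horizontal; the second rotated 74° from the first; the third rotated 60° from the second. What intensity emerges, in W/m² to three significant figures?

Unpolarized light through the first polarizer → I₁ = 1720 W/m²/2 = 860 W/m², polarized at 25°.
I₂ = I₁ · cos²(74°) = 860 · 0.07598 = 65.34 W/m².
I₃ = I₂ · cos²(60°) = 65.34 · 0.25 = 16.33 W/m².

I ≈ 16.3 W/m²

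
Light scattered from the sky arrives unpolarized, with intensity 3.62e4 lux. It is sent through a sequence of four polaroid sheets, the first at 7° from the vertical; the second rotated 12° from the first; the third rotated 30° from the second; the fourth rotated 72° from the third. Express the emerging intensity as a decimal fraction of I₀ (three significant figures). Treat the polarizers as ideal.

Unpolarized light through the first polarizer → I₁ = 3.62e4 lux/2 = 1.81e+04 lux, polarized at 7°.
I₂ = I₁ · cos²(12°) = 1.81e+04 · 0.9568 = 1.732e+04 lux.
I₃ = I₂ · cos²(30°) = 1.732e+04 · 0.75 = 1.299e+04 lux.
I₄ = I₃ · cos²(72°) = 1.299e+04 · 0.09549 = 1240 lux.
Transmitted fraction = 0.03426.

I/I₀ ≈ 0.0343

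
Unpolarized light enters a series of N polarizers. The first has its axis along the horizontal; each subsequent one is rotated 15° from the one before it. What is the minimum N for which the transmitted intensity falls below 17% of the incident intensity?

N = 17

First polarizer halves the unpolarized light: factor 1/2.
Each further stage multiplies by cos²(15°) = 0.933.
After N polarizers: T = 0.5·0.933^(N−1). Require T < 0.17 ⇒ N−1 > ln(0.17/0.5)/ln(0.933) = 15.56, so N−1 ≥ 16 and N = 17.
Check: N=17 gives T = 0.1649 < 0.17; N=16 gives T = 0.1767.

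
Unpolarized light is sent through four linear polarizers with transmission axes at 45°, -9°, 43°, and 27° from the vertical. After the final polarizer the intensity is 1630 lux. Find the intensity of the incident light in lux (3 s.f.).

I₀ ≈ 2.69e4 lux

Unpolarized light through the first polarizer → I₁ = ½ I₀, now polarized at 45°.
I₂ = I₁ cos²(-9° − 45°) = 0.5 I₀ · cos²(54°) = 0.1727 I₀.
I₃ = I₂ cos²(43° + 9°) = 0.1727 I₀ · cos²(52°) = 0.06548 I₀.
I₄ = I₃ cos²(27° − 43°) = 0.06548 I₀ · cos²(16°) = 0.0605 I₀.
So 1630 lux = 0.0605 I₀, giving I₀ = 1630/0.0605 = 2.694e+04 lux.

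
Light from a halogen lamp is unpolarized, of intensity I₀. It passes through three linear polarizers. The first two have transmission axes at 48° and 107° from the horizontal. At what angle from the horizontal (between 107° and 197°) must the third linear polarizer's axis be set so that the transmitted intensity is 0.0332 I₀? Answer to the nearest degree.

θ ≈ 167°

Unpolarized light through the first polarizer → I₁ = ½ I₀, now polarized at 48°.
I₂ = I₁ cos²(107° − 48°) = 0.5 I₀ · cos²(59°) = 0.1326 I₀.
Need I₃/I₀ = 0.0332, so cos²(θ − 107°) = 0.0332 / 0.1326 = 0.2503.
θ − 107° = arccos(√0.2503) = 60.0°, giving θ ≈ 107 + 60.0 = 167.0°.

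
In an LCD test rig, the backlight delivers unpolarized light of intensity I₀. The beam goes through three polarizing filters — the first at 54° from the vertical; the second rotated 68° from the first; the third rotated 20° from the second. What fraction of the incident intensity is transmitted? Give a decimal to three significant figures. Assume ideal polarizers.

≈ 0.0620 I₀

Unpolarized light through the first polarizer → I₁ = ½ I₀, now polarized at 54°.
I₂ = I₁ cos²(68°) = 0.5 · 0.1403 I₀ = 0.07017 I₀.
I₃ = I₂ cos²(20°) = 0.07017 · 0.883 I₀ = 0.06196 I₀.
Transmitted fraction = 0.06196.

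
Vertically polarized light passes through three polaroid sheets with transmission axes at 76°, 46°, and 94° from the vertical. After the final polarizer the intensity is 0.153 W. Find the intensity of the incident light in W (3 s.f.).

I₀ ≈ 7.78 W

By Malus's law, I₁ = I₀ cos²(76° − 0°) = I₀ cos²(76°) = 0.05853 I₀.
I₂ = I₁ cos²(46° − 76°) = 0.05853 I₀ · cos²(30°) = 0.04389 I₀.
I₃ = I₂ cos²(94° − 46°) = 0.04389 I₀ · cos²(48°) = 0.01965 I₀.
So 0.153 W = 0.01965 I₀, giving I₀ = 0.153/0.01965 = 7.785 W.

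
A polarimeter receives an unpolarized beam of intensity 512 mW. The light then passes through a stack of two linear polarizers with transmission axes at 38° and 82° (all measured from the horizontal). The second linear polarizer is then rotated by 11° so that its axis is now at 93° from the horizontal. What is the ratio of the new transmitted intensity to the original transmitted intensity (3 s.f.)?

Before rotation:
Unpolarized light through the first polarizer → I₁ = ½ I₀, now polarized at 38°.
I₂ = I₁ cos²(82° − 38°) = 0.5 I₀ · cos²(44°) = 0.2587 I₀.
After rotation:
Unpolarized light through the first polarizer → I₁ = ½ I₀, now polarized at 38°.
I₂ = I₁ cos²(93° − 38°) = 0.5 I₀ · cos²(55°) = 0.1645 I₀.
Ratio = 0.1645 / 0.2587 = 0.6358.

I_new/I_old ≈ 0.636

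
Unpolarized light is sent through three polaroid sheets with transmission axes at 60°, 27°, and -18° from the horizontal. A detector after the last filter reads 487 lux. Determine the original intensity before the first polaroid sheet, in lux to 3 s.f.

I₀ ≈ 2770 lux

Unpolarized light through the first polarizer → I₁ = ½ I₀, now polarized at 60°.
I₂ = I₁ cos²(27° − 60°) = 0.5 I₀ · cos²(33°) = 0.3517 I₀.
I₃ = I₂ cos²(-18° − 27°) = 0.3517 I₀ · cos²(45°) = 0.1758 I₀.
So 487 lux = 0.1758 I₀, giving I₀ = 487/0.1758 = 2770 lux.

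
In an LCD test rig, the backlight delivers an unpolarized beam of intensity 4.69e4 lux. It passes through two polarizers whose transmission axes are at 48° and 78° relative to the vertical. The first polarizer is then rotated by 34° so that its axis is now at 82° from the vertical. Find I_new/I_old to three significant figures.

I_new/I_old ≈ 1.33

Before rotation:
Unpolarized light through the first polarizer → I₁ = ½ I₀, now polarized at 48°.
I₂ = I₁ cos²(78° − 48°) = 0.5 I₀ · cos²(30°) = 0.375 I₀.
After rotation:
Unpolarized light through the first polarizer → I₁ = ½ I₀, now polarized at 82°.
I₂ = I₁ cos²(78° − 82°) = 0.5 I₀ · cos²(4°) = 0.4976 I₀.
Ratio = 0.4976 / 0.375 = 1.327.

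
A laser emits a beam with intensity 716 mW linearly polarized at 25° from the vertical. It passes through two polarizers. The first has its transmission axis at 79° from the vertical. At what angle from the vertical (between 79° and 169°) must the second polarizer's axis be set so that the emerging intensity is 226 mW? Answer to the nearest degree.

θ ≈ 96°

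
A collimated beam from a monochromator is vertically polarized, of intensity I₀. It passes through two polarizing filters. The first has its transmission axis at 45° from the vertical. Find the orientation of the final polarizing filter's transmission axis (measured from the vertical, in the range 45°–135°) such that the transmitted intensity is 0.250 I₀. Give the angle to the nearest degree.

θ ≈ 90°

By Malus's law, I₁ = I₀ cos²(45° − 0°) = I₀ cos²(45°) = 0.5 I₀.
Need I₂/I₀ = 0.25, so cos²(θ − 45°) = 0.25 / 0.5 = 0.5.
θ − 45° = arccos(√0.5) = 45.0°, giving θ ≈ 45 + 45.0 = 90.0°.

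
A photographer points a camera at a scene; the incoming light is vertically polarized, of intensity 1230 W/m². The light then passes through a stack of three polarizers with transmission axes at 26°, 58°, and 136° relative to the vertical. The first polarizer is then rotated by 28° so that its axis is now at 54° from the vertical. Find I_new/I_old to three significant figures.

I_new/I_old ≈ 0.592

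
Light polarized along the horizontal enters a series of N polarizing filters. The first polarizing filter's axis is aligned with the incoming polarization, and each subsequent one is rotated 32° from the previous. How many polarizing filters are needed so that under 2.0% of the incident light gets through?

N = 13

First polarizer is aligned with the polarization: full transmission.
Each further stage multiplies by cos²(32°) = 0.7192.
After N polarizers: T = 0.7192^(N−1). Require T < 0.020 ⇒ N−1 > ln(0.020)/ln(0.7192) = 11.87, so N−1 ≥ 12 and N = 13.
Check: N=13 gives T = 0.01915 < 0.020; N=12 gives T = 0.02662.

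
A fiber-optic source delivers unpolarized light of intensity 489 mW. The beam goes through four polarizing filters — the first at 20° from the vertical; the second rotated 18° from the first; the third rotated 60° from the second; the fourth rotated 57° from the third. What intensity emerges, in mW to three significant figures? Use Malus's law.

Unpolarized light through the first polarizer → I₁ = 489 mW/2 = 244.5 mW, polarized at 20°.
I₂ = I₁ · cos²(18°) = 244.5 · 0.9045 = 221.2 mW.
I₃ = I₂ · cos²(60°) = 221.2 · 0.25 = 55.29 mW.
I₄ = I₃ · cos²(57°) = 55.29 · 0.2966 = 16.4 mW.

I ≈ 16.4 mW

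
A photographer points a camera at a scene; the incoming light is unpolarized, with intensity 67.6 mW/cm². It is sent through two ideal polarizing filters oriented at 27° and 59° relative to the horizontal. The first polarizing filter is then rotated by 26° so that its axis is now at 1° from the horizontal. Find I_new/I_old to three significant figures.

I_new/I_old ≈ 0.390

Before rotation:
Unpolarized light through the first polarizer → I₁ = ½ I₀, now polarized at 27°.
I₂ = I₁ cos²(59° − 27°) = 0.5 I₀ · cos²(32°) = 0.3596 I₀.
After rotation:
Unpolarized light through the first polarizer → I₁ = ½ I₀, now polarized at 1°.
I₂ = I₁ cos²(59° − 1°) = 0.5 I₀ · cos²(58°) = 0.1404 I₀.
Ratio = 0.1404 / 0.3596 = 0.3905.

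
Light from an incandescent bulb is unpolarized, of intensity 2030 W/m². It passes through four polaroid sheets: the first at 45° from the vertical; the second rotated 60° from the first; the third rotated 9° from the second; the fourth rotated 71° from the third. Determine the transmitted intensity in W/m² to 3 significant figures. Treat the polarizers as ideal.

I ≈ 26.2 W/m²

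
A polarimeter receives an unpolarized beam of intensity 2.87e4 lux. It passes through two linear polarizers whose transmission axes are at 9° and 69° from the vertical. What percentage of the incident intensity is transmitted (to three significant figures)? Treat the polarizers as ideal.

≈ 12.5%

Unpolarized light through the first polarizer → I₁ = 2.87e4 lux/2 = 1.435e+04 lux, polarized at 9°.
I₂ = I₁ · cos²(60°) = 1.435e+04 · 0.25 = 3588 lux.
That is 12.5% of the incident intensity.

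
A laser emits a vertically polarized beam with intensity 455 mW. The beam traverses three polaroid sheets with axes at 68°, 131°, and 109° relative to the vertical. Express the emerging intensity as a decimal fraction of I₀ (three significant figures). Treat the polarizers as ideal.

I₁ = 455 mW · cos²(68°) = 63.85 mW.
I₂ = I₁ · cos²(63°) = 63.85 · 0.2061 = 13.16 mW.
I₃ = I₂ · cos²(22°) = 13.16 · 0.8597 = 11.31 mW.
Transmitted fraction = 0.02486.

I/I₀ ≈ 0.0249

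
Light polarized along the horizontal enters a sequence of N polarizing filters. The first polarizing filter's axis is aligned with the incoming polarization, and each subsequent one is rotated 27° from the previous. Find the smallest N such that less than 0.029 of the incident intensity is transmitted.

N = 17

First polarizer is aligned with the polarization: full transmission.
Each further stage multiplies by cos²(27°) = 0.7939.
After N polarizers: T = 0.7939^(N−1). Require T < 0.029 ⇒ N−1 > ln(0.029)/ln(0.7939) = 15.34, so N−1 ≥ 16 and N = 17.
Check: N=17 gives T = 0.0249 < 0.029; N=16 gives T = 0.03136.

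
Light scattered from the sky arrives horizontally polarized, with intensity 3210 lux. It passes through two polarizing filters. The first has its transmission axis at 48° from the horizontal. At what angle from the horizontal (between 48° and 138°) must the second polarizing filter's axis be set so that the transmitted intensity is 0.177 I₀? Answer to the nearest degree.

θ ≈ 99°

I₁ = I₀ cos²(48° − 0°) = I₀ cos²(48°) = 0.4477 I₀.
Need I₂/I₀ = 0.177, so cos²(θ − 48°) = 0.177 / 0.4477 = 0.3953.
θ − 48° = arccos(√0.3953) = 51.0°, giving θ ≈ 48 + 51.0 = 99.0°.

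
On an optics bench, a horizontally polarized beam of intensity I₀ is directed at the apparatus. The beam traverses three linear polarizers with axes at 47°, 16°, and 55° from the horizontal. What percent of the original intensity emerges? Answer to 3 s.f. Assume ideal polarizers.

≈ 20.6%

I₁ = I₀ cos²(47° − 0°) = I₀ cos²(47°) = 0.4651 I₀.
I₂ = I₁ cos²(16° − 47°) = 0.4651 I₀ · cos²(31°) = 0.3417 I₀.
I₃ = I₂ cos²(55° − 16°) = 0.3417 I₀ · cos²(39°) = 0.2064 I₀.
That is 20.64% of the incident intensity.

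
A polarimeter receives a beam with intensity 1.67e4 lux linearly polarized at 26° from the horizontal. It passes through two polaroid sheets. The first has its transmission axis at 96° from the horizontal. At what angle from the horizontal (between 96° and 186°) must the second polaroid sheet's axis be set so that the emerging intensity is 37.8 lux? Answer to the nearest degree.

θ ≈ 178°

I₁ = I₀ cos²(96° − 26°) = I₀ cos²(70°) = 0.117 I₀.
Target fraction: 37.8 / 1.67e4 lux = 0.002263 of I₀.
Need I₂/I₀ = 0.002263, so cos²(θ − 96°) = 0.002263 / 0.117 = 0.01935.
θ − 96° = arccos(√0.01935) = 82.0°, giving θ ≈ 96 + 82.0 = 178.0°.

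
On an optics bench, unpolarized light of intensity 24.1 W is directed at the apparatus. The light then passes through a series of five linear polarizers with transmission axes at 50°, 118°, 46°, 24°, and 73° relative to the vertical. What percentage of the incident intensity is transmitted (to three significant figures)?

Unpolarized light through the first polarizer → I₁ = 24.1 W/2 = 12.05 W, polarized at 50°.
I₂ = I₁ · cos²(68°) = 12.05 · 0.1403 = 1.691 W.
I₃ = I₂ · cos²(72°) = 1.691 · 0.09549 = 0.1615 W.
I₄ = I₃ · cos²(22°) = 0.1615 · 0.8597 = 0.1388 W.
I₅ = I₄ · cos²(49°) = 0.1388 · 0.4304 = 0.05975 W.
That is 0.2479% of the incident intensity.

≈ 0.248%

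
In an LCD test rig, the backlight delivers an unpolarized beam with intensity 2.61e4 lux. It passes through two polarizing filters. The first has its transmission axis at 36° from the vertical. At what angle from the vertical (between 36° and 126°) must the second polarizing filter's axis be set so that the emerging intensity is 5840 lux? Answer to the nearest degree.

θ ≈ 84°

Unpolarized light through the first polarizer → I₁ = ½ I₀, now polarized at 36°.
Target fraction: 5840 / 2.61e4 lux = 0.2238 of I₀.
Need I₂/I₀ = 0.2238, so cos²(θ − 36°) = 0.2238 / 0.5 = 0.4475.
θ − 36° = arccos(√0.4475) = 48.0°, giving θ ≈ 36 + 48.0 = 84.0°.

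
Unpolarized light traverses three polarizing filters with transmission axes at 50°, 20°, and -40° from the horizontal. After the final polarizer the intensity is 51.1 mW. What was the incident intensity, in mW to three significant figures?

Unpolarized light through the first polarizer → I₁ = ½ I₀, now polarized at 50°.
I₂ = I₁ cos²(20° − 50°) = 0.5 I₀ · cos²(30°) = 0.375 I₀.
I₃ = I₂ cos²(-40° − 20°) = 0.375 I₀ · cos²(60°) = 0.09375 I₀.
So 51.1 mW = 0.09375 I₀, giving I₀ = 51.1/0.09375 = 545.1 mW.

I₀ ≈ 545 mW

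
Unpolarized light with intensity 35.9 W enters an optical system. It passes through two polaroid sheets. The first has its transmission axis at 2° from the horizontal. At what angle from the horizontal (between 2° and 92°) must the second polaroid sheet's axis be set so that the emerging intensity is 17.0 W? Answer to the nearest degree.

Unpolarized light through the first polarizer → I₁ = ½ I₀, now polarized at 2°.
Target fraction: 17.0 / 35.9 W = 0.4735 of I₀.
Need I₂/I₀ = 0.4735, so cos²(θ − 2°) = 0.4735 / 0.5 = 0.9471.
θ − 2° = arccos(√0.9471) = 13.3°, giving θ ≈ 2 + 13.3 = 15.3°.

θ ≈ 15°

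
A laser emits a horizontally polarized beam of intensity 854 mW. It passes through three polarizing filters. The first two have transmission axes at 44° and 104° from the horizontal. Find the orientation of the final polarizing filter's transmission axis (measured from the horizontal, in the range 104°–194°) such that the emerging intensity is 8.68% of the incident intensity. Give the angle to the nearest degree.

I₁ = I₀ cos²(44° − 0°) = I₀ cos²(44°) = 0.5174 I₀.
I₂ = I₁ cos²(104° − 44°) = 0.5174 I₀ · cos²(60°) = 0.1294 I₀.
Need I₃/I₀ = 0.0868, so cos²(θ − 104°) = 0.0868 / 0.1294 = 0.671.
θ − 104° = arccos(√0.671) = 35.0°, giving θ ≈ 104 + 35.0 = 139.0°.

θ ≈ 139°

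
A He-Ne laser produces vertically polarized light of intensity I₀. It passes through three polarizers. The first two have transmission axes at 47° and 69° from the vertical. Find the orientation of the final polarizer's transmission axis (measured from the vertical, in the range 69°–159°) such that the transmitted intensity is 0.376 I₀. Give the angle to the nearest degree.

θ ≈ 83°

I₁ = I₀ cos²(47° − 0°) = I₀ cos²(47°) = 0.4651 I₀.
I₂ = I₁ cos²(69° − 47°) = 0.4651 I₀ · cos²(22°) = 0.3999 I₀.
Need I₃/I₀ = 0.376, so cos²(θ − 69°) = 0.376 / 0.3999 = 0.9403.
θ − 69° = arccos(√0.9403) = 14.1°, giving θ ≈ 69 + 14.1 = 83.1°.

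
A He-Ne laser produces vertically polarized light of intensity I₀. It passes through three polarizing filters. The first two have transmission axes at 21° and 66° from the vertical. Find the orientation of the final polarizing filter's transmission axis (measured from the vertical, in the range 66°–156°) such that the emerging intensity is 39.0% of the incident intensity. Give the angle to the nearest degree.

By Malus's law, I₁ = I₀ cos²(21° − 0°) = I₀ cos²(21°) = 0.8716 I₀.
I₂ = I₁ cos²(66° − 21°) = 0.8716 I₀ · cos²(45°) = 0.4358 I₀.
Need I₃/I₀ = 0.39, so cos²(θ − 66°) = 0.39 / 0.4358 = 0.8949.
θ − 66° = arccos(√0.8949) = 18.9°, giving θ ≈ 66 + 18.9 = 84.9°.

θ ≈ 85°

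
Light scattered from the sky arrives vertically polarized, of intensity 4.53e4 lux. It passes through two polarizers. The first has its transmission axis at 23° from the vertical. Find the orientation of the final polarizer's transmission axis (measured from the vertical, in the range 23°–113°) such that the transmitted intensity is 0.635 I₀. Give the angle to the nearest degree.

θ ≈ 53°

I₁ = I₀ cos²(23° − 0°) = I₀ cos²(23°) = 0.8473 I₀.
Need I₂/I₀ = 0.635, so cos²(θ − 23°) = 0.635 / 0.8473 = 0.7494.
θ − 23° = arccos(√0.7494) = 30.0°, giving θ ≈ 23 + 30.0 = 53.0°.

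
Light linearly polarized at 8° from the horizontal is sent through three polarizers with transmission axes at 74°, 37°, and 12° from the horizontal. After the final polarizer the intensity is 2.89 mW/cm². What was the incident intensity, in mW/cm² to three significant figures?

I₀ ≈ 33.3 mW/cm²

I₁ = I₀ cos²(74° − 8°) = I₀ cos²(66°) = 0.1654 I₀.
I₂ = I₁ cos²(37° − 74°) = 0.1654 I₀ · cos²(37°) = 0.1055 I₀.
I₃ = I₂ cos²(12° − 37°) = 0.1055 I₀ · cos²(25°) = 0.08667 I₀.
So 2.89 mW/cm² = 0.08667 I₀, giving I₀ = 2.89/0.08667 = 33.34 mW/cm².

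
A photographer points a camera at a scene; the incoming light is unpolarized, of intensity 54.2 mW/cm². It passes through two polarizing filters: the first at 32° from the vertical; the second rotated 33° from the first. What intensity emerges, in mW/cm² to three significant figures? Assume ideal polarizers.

I ≈ 19.1 mW/cm²

Unpolarized light through the first polarizer → I₁ = 54.2 mW/cm²/2 = 27.1 mW/cm², polarized at 32°.
I₂ = I₁ · cos²(33°) = 27.1 · 0.7034 = 19.06 mW/cm².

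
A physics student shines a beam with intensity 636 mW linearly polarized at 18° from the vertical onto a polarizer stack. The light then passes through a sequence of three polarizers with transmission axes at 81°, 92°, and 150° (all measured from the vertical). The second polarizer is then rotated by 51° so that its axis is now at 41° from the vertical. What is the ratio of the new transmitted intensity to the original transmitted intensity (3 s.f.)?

Before rotation:
I₁ = I₀ cos²(81° − 18°) = I₀ cos²(63°) = 0.2061 I₀.
I₂ = I₁ cos²(92° − 81°) = 0.2061 I₀ · cos²(11°) = 0.1986 I₀.
I₃ = I₂ cos²(150° − 92°) = 0.1986 I₀ · cos²(58°) = 0.05577 I₀.
After rotation:
I₁ = I₀ cos²(81° − 18°) = I₀ cos²(63°) = 0.2061 I₀.
I₂ = I₁ cos²(41° − 81°) = 0.2061 I₀ · cos²(40°) = 0.1209 I₀.
Angle between axes 2 and 3: 71°. I₃ = 0.1209 I₀ · cos²(71°) = 0.01282 I₀.
Ratio = 0.01282 / 0.05577 = 0.2299.

I_new/I_old ≈ 0.230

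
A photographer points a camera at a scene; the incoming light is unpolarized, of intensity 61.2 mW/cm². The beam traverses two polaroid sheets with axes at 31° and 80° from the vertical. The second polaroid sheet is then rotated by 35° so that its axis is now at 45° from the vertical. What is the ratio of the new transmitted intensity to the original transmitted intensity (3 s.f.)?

I_new/I_old ≈ 2.19

Before rotation:
Unpolarized light through the first polarizer → I₁ = ½ I₀, now polarized at 31°.
I₂ = I₁ cos²(80° − 31°) = 0.5 I₀ · cos²(49°) = 0.2152 I₀.
After rotation:
Unpolarized light through the first polarizer → I₁ = ½ I₀, now polarized at 31°.
I₂ = I₁ cos²(45° − 31°) = 0.5 I₀ · cos²(14°) = 0.4707 I₀.
Ratio = 0.4707 / 0.2152 = 2.187.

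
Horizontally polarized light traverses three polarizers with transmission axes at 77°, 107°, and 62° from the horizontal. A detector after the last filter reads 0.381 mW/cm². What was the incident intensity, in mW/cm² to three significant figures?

I₁ = I₀ cos²(77° − 0°) = I₀ cos²(77°) = 0.0506 I₀.
I₂ = I₁ cos²(107° − 77°) = 0.0506 I₀ · cos²(30°) = 0.03795 I₀.
I₃ = I₂ cos²(62° − 107°) = 0.03795 I₀ · cos²(45°) = 0.01898 I₀.
So 0.381 mW/cm² = 0.01898 I₀, giving I₀ = 0.381/0.01898 = 20.08 mW/cm².

I₀ ≈ 20.1 mW/cm²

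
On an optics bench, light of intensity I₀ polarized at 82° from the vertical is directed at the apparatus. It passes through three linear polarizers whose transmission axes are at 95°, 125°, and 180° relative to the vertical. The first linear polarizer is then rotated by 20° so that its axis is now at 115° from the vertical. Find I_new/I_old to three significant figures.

Before rotation:
I₁ = I₀ cos²(95° − 82°) = I₀ cos²(13°) = 0.9494 I₀.
I₂ = I₁ cos²(125° − 95°) = 0.9494 I₀ · cos²(30°) = 0.712 I₀.
I₃ = I₂ cos²(180° − 125°) = 0.712 I₀ · cos²(55°) = 0.2343 I₀.
After rotation:
I₁ = I₀ cos²(115° − 82°) = I₀ cos²(33°) = 0.7034 I₀.
I₂ = I₁ cos²(125° − 115°) = 0.7034 I₀ · cos²(10°) = 0.6822 I₀.
I₃ = I₂ cos²(180° − 125°) = 0.6822 I₀ · cos²(55°) = 0.2244 I₀.
Ratio = 0.2244 / 0.2343 = 0.958.

I_new/I_old ≈ 0.958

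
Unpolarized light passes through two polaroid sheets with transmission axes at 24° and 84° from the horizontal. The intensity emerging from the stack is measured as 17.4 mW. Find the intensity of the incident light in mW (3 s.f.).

Unpolarized light through the first polarizer → I₁ = ½ I₀, now polarized at 24°.
I₂ = I₁ cos²(84° − 24°) = 0.5 I₀ · cos²(60°) = 0.125 I₀.
So 17.4 mW = 0.125 I₀, giving I₀ = 17.4/0.125 = 139.2 mW.

I₀ ≈ 139 mW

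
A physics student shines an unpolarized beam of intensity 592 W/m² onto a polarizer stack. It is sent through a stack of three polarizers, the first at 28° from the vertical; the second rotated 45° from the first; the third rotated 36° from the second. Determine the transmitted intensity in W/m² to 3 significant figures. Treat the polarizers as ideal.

I ≈ 96.9 W/m²

Unpolarized light through the first polarizer → I₁ = 592 W/m²/2 = 296 W/m², polarized at 28°.
I₂ = I₁ · cos²(45°) = 296 · 0.5 = 148 W/m².
I₃ = I₂ · cos²(36°) = 148 · 0.6545 = 96.87 W/m².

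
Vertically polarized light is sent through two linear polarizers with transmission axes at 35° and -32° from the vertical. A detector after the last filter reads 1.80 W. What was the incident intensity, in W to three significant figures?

I₀ ≈ 17.6 W

I₁ = I₀ cos²(35° − 0°) = I₀ cos²(35°) = 0.671 I₀.
I₂ = I₁ cos²(-32° − 35°) = 0.671 I₀ · cos²(67°) = 0.1024 I₀.
So 1.80 W = 0.1024 I₀, giving I₀ = 1.80/0.1024 = 17.57 W.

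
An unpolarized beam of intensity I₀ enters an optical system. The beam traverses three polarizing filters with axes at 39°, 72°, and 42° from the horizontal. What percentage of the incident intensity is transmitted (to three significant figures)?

Unpolarized light through the first polarizer → I₁ = ½ I₀, now polarized at 39°.
I₂ = I₁ cos²(72° − 39°) = 0.5 I₀ · cos²(33°) = 0.3517 I₀.
I₃ = I₂ cos²(42° − 72°) = 0.3517 I₀ · cos²(30°) = 0.2638 I₀.
That is 26.38% of the incident intensity.

≈ 26.4%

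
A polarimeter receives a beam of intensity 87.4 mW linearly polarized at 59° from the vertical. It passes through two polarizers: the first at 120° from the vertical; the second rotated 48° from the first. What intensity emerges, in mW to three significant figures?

I₁ = 87.4 mW · cos²(61°) = 20.54 mW.
I₂ = I₁ · cos²(48°) = 20.54 · 0.4477 = 9.198 mW.

I ≈ 9.20 mW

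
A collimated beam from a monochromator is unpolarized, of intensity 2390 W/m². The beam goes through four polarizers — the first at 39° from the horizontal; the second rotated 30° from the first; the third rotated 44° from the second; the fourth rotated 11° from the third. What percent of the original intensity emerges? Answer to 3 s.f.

≈ 18.7%

Unpolarized light through the first polarizer → I₁ = 2390 W/m²/2 = 1195 W/m², polarized at 39°.
I₂ = I₁ · cos²(30°) = 1195 · 0.75 = 896.3 W/m².
I₃ = I₂ · cos²(44°) = 896.3 · 0.5174 = 463.8 W/m².
I₄ = I₃ · cos²(11°) = 463.8 · 0.9636 = 446.9 W/m².
That is 18.7% of the incident intensity.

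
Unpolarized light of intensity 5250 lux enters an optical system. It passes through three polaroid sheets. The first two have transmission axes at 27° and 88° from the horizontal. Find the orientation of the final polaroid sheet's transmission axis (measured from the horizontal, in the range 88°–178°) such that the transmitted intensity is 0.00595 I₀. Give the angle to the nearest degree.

θ ≈ 165°

Unpolarized light through the first polarizer → I₁ = ½ I₀, now polarized at 27°.
I₂ = I₁ cos²(88° − 27°) = 0.5 I₀ · cos²(61°) = 0.1175 I₀.
Need I₃/I₀ = 0.00595, so cos²(θ − 88°) = 0.00595 / 0.1175 = 0.05063.
θ − 88° = arccos(√0.05063) = 77.0°, giving θ ≈ 88 + 77.0 = 165.0°.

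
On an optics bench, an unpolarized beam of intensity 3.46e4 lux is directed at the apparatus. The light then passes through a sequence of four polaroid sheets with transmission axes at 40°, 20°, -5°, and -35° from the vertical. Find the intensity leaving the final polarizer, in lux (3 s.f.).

Unpolarized light through the first polarizer → I₁ = 3.46e4 lux/2 = 1.73e+04 lux, polarized at 40°.
I₂ = I₁ · cos²(20°) = 1.73e+04 · 0.883 = 1.528e+04 lux.
I₃ = I₂ · cos²(25°) = 1.528e+04 · 0.8214 = 1.255e+04 lux.
I₄ = I₃ · cos²(30°) = 1.255e+04 · 0.75 = 9411 lux.

I ≈ 9410 lux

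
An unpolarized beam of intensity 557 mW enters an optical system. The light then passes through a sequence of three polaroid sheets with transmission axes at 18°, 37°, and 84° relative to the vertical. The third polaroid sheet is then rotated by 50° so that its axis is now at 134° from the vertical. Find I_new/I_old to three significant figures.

I_new/I_old ≈ 0.0319

Before rotation:
Unpolarized light through the first polarizer → I₁ = ½ I₀, now polarized at 18°.
I₂ = I₁ cos²(37° − 18°) = 0.5 I₀ · cos²(19°) = 0.447 I₀.
I₃ = I₂ cos²(84° − 37°) = 0.447 I₀ · cos²(47°) = 0.2079 I₀.
After rotation:
Unpolarized light through the first polarizer → I₁ = ½ I₀, now polarized at 18°.
I₂ = I₁ cos²(37° − 18°) = 0.5 I₀ · cos²(19°) = 0.447 I₀.
Angle between axes 2 and 3: 83°. I₃ = 0.447 I₀ · cos²(83°) = 0.006639 I₀.
Ratio = 0.006639 / 0.2079 = 0.03193.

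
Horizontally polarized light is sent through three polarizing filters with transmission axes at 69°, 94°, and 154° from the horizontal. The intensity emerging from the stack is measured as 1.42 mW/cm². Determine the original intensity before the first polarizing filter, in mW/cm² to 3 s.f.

By Malus's law, I₁ = I₀ cos²(69° − 0°) = I₀ cos²(69°) = 0.1284 I₀.
I₂ = I₁ cos²(94° − 69°) = 0.1284 I₀ · cos²(25°) = 0.1055 I₀.
I₃ = I₂ cos²(154° − 94°) = 0.1055 I₀ · cos²(60°) = 0.02637 I₀.
So 1.42 mW/cm² = 0.02637 I₀, giving I₀ = 1.42/0.02637 = 53.84 mW/cm².

I₀ ≈ 53.8 mW/cm²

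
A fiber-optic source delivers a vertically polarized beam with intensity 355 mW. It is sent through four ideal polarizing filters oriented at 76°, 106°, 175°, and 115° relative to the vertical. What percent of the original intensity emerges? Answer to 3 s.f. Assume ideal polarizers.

≈ 0.141%

By Malus's law, I₁ = 355 mW · cos²(76°) = 20.78 mW.
I₂ = I₁ · cos²(30°) = 20.78 · 0.75 = 15.58 mW.
I₃ = I₂ · cos²(69°) = 15.58 · 0.1284 = 2.001 mW.
I₄ = I₃ · cos²(60°) = 2.001 · 0.25 = 0.5003 mW.
That is 0.1409% of the incident intensity.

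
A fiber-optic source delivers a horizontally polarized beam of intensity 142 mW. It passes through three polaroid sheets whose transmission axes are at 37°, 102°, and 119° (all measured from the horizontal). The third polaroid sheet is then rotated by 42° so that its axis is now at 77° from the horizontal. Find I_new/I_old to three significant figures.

I_new/I_old ≈ 0.898

Before rotation:
By Malus's law, I₁ = I₀ cos²(37° − 0°) = I₀ cos²(37°) = 0.6378 I₀.
I₂ = I₁ cos²(102° − 37°) = 0.6378 I₀ · cos²(65°) = 0.1139 I₀.
I₃ = I₂ cos²(119° − 102°) = 0.1139 I₀ · cos²(17°) = 0.1042 I₀.
After rotation:
I₁ = I₀ cos²(37° − 0°) = I₀ cos²(37°) = 0.6378 I₀.
I₂ = I₁ cos²(102° − 37°) = 0.6378 I₀ · cos²(65°) = 0.1139 I₀.
I₃ = I₂ cos²(77° − 102°) = 0.1139 I₀ · cos²(25°) = 0.09357 I₀.
Ratio = 0.09357 / 0.1042 = 0.8982.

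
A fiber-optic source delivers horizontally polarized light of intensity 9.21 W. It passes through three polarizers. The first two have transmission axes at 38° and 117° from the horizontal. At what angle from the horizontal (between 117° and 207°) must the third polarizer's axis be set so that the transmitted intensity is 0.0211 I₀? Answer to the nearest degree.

I₁ = I₀ cos²(38° − 0°) = I₀ cos²(38°) = 0.621 I₀.
I₂ = I₁ cos²(117° − 38°) = 0.621 I₀ · cos²(79°) = 0.02261 I₀.
Need I₃/I₀ = 0.0211, so cos²(θ − 117°) = 0.0211 / 0.02261 = 0.9333.
θ − 117° = arccos(√0.9333) = 15.0°, giving θ ≈ 117 + 15.0 = 132.0°.

θ ≈ 132°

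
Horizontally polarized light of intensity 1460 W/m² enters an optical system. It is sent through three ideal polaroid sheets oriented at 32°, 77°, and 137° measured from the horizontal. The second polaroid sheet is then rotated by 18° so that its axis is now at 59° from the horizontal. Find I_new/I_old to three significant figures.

I_new/I_old ≈ 0.275

Before rotation:
By Malus's law, I₁ = I₀ cos²(32° − 0°) = I₀ cos²(32°) = 0.7192 I₀.
I₂ = I₁ cos²(77° − 32°) = 0.7192 I₀ · cos²(45°) = 0.3596 I₀.
I₃ = I₂ cos²(137° − 77°) = 0.3596 I₀ · cos²(60°) = 0.0899 I₀.
After rotation:
I₁ = I₀ cos²(32° − 0°) = I₀ cos²(32°) = 0.7192 I₀.
I₂ = I₁ cos²(59° − 32°) = 0.7192 I₀ · cos²(27°) = 0.571 I₀.
I₃ = I₂ cos²(137° − 59°) = 0.571 I₀ · cos²(78°) = 0.02468 I₀.
Ratio = 0.02468 / 0.0899 = 0.2745.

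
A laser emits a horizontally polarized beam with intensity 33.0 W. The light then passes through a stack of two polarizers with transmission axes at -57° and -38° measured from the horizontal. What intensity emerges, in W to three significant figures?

I ≈ 8.75 W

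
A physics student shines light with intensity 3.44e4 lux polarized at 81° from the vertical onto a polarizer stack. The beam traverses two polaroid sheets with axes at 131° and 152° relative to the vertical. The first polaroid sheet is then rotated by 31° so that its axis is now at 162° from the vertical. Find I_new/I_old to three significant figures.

Before rotation:
By Malus's law, I₁ = I₀ cos²(131° − 81°) = I₀ cos²(50°) = 0.4132 I₀.
I₂ = I₁ cos²(152° − 131°) = 0.4132 I₀ · cos²(21°) = 0.3601 I₀.
After rotation:
I₁ = I₀ cos²(162° − 81°) = I₀ cos²(81°) = 0.02447 I₀.
I₂ = I₁ cos²(152° − 162°) = 0.02447 I₀ · cos²(10°) = 0.02373 I₀.
Ratio = 0.02373 / 0.3601 = 0.06591.

I_new/I_old ≈ 0.0659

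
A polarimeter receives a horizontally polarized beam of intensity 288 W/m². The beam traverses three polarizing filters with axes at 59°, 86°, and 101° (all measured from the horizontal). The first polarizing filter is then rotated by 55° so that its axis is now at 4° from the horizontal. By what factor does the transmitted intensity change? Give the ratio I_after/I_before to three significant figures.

Before rotation:
By Malus's law, I₁ = I₀ cos²(59° − 0°) = I₀ cos²(59°) = 0.2653 I₀.
I₂ = I₁ cos²(86° − 59°) = 0.2653 I₀ · cos²(27°) = 0.2106 I₀.
I₃ = I₂ cos²(101° − 86°) = 0.2106 I₀ · cos²(15°) = 0.1965 I₀.
After rotation:
I₁ = I₀ cos²(4° − 0°) = I₀ cos²(4°) = 0.9951 I₀.
I₂ = I₁ cos²(86° − 4°) = 0.9951 I₀ · cos²(82°) = 0.01927 I₀.
I₃ = I₂ cos²(101° − 86°) = 0.01927 I₀ · cos²(15°) = 0.01798 I₀.
Ratio = 0.01798 / 0.1965 = 0.09153.

I_new/I_old ≈ 0.0915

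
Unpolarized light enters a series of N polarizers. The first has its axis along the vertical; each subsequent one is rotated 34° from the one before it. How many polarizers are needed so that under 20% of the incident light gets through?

N = 4

First polarizer halves the unpolarized light: factor 1/2.
Each further stage multiplies by cos²(34°) = 0.6873.
After N polarizers: T = 0.5·0.6873^(N−1). Require T < 0.20 ⇒ N−1 > ln(0.20/0.5)/ln(0.6873) = 2.44, so N−1 ≥ 3 and N = 4.
Check: N=4 gives T = 0.1623 < 0.20; N=3 gives T = 0.2362.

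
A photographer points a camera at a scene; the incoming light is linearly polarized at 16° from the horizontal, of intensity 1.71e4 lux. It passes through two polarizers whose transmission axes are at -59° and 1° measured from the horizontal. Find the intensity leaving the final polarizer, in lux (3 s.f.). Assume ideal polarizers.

I ≈ 286 lux

By Malus's law, I₁ = 1.71e4 lux · cos²(75°) = 1145 lux.
I₂ = I₁ · cos²(60°) = 1145 · 0.25 = 286.4 lux.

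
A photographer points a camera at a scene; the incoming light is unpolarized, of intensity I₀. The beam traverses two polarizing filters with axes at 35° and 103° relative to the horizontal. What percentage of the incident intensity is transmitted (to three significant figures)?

Unpolarized light through the first polarizer → I₁ = ½ I₀, now polarized at 35°.
I₂ = I₁ cos²(103° − 35°) = 0.5 I₀ · cos²(68°) = 0.07017 I₀.
That is 7.017% of the incident intensity.

≈ 7.02%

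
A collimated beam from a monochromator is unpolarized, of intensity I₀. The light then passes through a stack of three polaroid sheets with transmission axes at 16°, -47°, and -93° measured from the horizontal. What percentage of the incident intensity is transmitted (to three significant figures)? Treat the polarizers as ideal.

≈ 4.97%

Unpolarized light through the first polarizer → I₁ = ½ I₀, now polarized at 16°.
I₂ = I₁ cos²(-47° − 16°) = 0.5 I₀ · cos²(63°) = 0.1031 I₀.
I₃ = I₂ cos²(-93° + 47°) = 0.1031 I₀ · cos²(46°) = 0.04973 I₀.
That is 4.973% of the incident intensity.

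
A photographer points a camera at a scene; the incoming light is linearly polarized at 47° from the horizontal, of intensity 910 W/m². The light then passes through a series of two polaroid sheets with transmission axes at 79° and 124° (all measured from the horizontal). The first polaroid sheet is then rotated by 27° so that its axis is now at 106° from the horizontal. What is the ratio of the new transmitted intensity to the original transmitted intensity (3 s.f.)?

I_new/I_old ≈ 0.667

Before rotation:
I₁ = I₀ cos²(79° − 47°) = I₀ cos²(32°) = 0.7192 I₀.
I₂ = I₁ cos²(124° − 79°) = 0.7192 I₀ · cos²(45°) = 0.3596 I₀.
After rotation:
I₁ = I₀ cos²(106° − 47°) = I₀ cos²(59°) = 0.2653 I₀.
I₂ = I₁ cos²(124° − 106°) = 0.2653 I₀ · cos²(18°) = 0.2399 I₀.
Ratio = 0.2399 / 0.3596 = 0.6672.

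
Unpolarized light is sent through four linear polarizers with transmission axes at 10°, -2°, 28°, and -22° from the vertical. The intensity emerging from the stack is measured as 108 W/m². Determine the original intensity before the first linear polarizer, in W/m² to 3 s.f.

I₀ ≈ 729 W/m²

Unpolarized light through the first polarizer → I₁ = ½ I₀, now polarized at 10°.
I₂ = I₁ cos²(-2° − 10°) = 0.5 I₀ · cos²(12°) = 0.4784 I₀.
I₃ = I₂ cos²(28° + 2°) = 0.4784 I₀ · cos²(30°) = 0.3588 I₀.
I₄ = I₃ cos²(-22° − 28°) = 0.3588 I₀ · cos²(50°) = 0.1482 I₀.
So 108 W/m² = 0.1482 I₀, giving I₀ = 108/0.1482 = 728.5 W/m².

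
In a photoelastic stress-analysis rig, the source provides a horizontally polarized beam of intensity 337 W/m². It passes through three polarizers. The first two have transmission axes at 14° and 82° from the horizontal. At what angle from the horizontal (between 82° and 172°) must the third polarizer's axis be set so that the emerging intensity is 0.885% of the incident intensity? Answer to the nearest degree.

θ ≈ 157°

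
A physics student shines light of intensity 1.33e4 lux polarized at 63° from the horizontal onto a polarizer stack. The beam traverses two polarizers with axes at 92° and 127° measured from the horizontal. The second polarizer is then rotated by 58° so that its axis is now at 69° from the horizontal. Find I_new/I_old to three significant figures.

I_new/I_old ≈ 1.26

Before rotation:
By Malus's law, I₁ = I₀ cos²(92° − 63°) = I₀ cos²(29°) = 0.765 I₀.
I₂ = I₁ cos²(127° − 92°) = 0.765 I₀ · cos²(35°) = 0.5133 I₀.
After rotation:
I₁ = I₀ cos²(92° − 63°) = I₀ cos²(29°) = 0.765 I₀.
I₂ = I₁ cos²(69° − 92°) = 0.765 I₀ · cos²(23°) = 0.6482 I₀.
Ratio = 0.6482 / 0.5133 = 1.263.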